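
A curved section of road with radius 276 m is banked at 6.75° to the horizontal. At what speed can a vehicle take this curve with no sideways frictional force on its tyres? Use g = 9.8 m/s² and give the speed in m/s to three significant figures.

On a frictionless banked curve, N sinθ = mv²/r and N cosθ = mg, so tanθ = v²/(rg).
v = √(r g tanθ) = √(276 × 9.8 × tan 6.75°) = √(276 × 9.8 × 0.1184) = √320.1 = 17.89 m/s.

17.9 m/s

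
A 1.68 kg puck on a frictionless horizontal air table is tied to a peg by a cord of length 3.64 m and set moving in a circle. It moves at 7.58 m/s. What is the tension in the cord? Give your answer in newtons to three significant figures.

The tension is the only horizontal force, so it supplies the full centripetal force: T = m v²/r = 1.68 × (7.580)²/3.64 = 1.68 × 57.46/3.64 = 26.52 N.

26.5 N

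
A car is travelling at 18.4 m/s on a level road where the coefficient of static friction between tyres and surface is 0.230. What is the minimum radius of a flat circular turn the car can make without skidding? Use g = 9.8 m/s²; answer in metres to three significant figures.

150 m

At the limit, μ_s m g = m v²/r, so r_min = v²/(μ_s g) = (18.4)²/(0.230 × 9.8) = 338.6/2.254 = 150.2 m.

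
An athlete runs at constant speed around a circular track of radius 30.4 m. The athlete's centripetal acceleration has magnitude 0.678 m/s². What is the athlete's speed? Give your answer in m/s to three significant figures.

a_c = v²/r ⇒ v = √(a_c · r) = √(0.678 × 30.4) = √20.61 = 4.540 m/s.

4.54 m/s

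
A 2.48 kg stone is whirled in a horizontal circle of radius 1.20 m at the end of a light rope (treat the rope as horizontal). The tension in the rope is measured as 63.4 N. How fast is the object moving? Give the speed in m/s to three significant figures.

5.54 m/s

T = m v²/r ⇒ v = √(T r / m) = √(63.4 × 1.20 / 2.48) = √30.68 = 5.539 m/s.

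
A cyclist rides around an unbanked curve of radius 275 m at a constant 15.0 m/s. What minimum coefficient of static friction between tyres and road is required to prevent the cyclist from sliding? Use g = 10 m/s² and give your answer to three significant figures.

0.0818

Friction provides the centripetal force: μ_s m g = m v²/r, so μ_s = v²/(g r) = (15.00)²/(10.0 × 275) = 225.0/2750 = 0.08182.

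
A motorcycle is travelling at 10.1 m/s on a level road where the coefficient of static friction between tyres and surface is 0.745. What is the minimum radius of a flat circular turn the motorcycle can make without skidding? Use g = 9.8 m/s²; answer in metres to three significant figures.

At the limit, μ_s m g = m v²/r, so r_min = v²/(μ_s g) = (10.1)²/(0.745 × 9.8) = 102.0/7.301 = 13.97 m.

14.0 m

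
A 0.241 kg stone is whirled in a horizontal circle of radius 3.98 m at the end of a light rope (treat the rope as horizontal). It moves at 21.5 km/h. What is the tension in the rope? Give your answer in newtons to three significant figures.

v = 21.5 km/h = 21.5/3.6 = 5.972 m/s.
The tension is the only horizontal force, so it supplies the full centripetal force: T = m v²/r = 0.241 × (5.972)²/3.98 = 0.241 × 35.67/3.98 = 2.160 N.

2.16 N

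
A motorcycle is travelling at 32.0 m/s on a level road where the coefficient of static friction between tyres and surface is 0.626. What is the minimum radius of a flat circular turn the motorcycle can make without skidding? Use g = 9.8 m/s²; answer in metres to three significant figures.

167 m

At the limit, μ_s m g = m v²/r, so r_min = v²/(μ_s g) = (32.0)²/(0.626 × 9.8) = 1024/6.135 = 166.9 m.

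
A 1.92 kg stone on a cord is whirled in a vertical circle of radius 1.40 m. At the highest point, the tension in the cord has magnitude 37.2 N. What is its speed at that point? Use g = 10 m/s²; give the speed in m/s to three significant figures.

6.41 m/s

At the top, T + mg = mv²/r, so v = √(r(T/m + g)) = √(1.40 × (37.2/1.92 + 10.0)) = √(1.40 × 29.38) = √41.12 = 6.413 m/s.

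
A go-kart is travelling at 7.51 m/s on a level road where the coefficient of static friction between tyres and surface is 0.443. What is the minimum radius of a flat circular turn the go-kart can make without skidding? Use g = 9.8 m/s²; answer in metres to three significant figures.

13.0 m

At the limit, μ_s m g = m v²/r, so r_min = v²/(μ_s g) = (7.51)²/(0.443 × 9.8) = 56.40/4.341 = 12.99 m.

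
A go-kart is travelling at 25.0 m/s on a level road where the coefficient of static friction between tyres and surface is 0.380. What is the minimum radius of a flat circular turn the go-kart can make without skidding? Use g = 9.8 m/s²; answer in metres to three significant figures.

168 m

At the limit, μ_s m g = m v²/r, so r_min = v²/(μ_s g) = (25.0)²/(0.380 × 9.8) = 625.0/3.724 = 167.8 m.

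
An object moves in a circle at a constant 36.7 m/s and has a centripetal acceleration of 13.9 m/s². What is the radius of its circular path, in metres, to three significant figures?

a_c = v²/r ⇒ r = v²/a_c = (36.7)²/13.9 = 1347/13.9 = 96.90 m.

96.9 m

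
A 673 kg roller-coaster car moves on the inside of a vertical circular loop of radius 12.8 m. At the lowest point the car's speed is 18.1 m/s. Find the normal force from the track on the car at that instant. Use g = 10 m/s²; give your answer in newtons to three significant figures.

At the lowest point, N points up (toward the centre) and the weight mg points down (away from the centre), so the net inward force is N − mg = mv²/r.
N = m(v²/r + g) = 673 × ((18.1)²/12.8 + 10.0) = 673 × (25.59 + 10.0) = 673 × 35.59 = 23960 N.

24000 N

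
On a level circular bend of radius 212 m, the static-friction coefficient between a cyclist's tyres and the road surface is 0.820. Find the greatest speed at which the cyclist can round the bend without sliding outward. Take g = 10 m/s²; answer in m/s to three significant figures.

Friction provides the centripetal force on a flat curve. At maximum speed it is at its limiting value: μ_s m g = m v²/r.
Mass cancels: v_max = √(μ_s g r) = √(0.820 × 10.0 × 212) = √1738 = 41.69 m/s.

41.7 m/s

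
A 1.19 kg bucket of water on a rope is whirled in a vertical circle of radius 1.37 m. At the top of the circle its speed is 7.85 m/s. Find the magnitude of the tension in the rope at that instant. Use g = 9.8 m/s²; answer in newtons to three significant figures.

At the top, both T and the weight mg point inward (toward the centre), so T + mg = mv²/r.
T = m(v²/r − g) = 1.19 × ((7.85)²/1.37 − 9.8) = 1.19 × (44.98 − 9.8) = 1.19 × 35.18 = 41.86 N.

41.9 N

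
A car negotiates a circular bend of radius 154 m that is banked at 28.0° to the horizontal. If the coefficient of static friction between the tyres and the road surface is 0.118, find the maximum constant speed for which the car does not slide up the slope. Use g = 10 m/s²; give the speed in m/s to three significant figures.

32.7 m/s

At the maximum speed, friction acts down the slope at its limiting value f = μN. Radially (horizontal, toward centre): N sinθ + μN cosθ = mv²/r. Vertically: N cosθ − μN sinθ = mg.
Dividing: v² = r g (sinθ + μcosθ)/(cosθ − μsinθ).
sinθ + μcosθ = 0.4695 + 0.118×0.8829 = 0.5737; cosθ − μsinθ = 0.8829 − 0.118×0.4695 = 0.8275.
v² = 154 × 10.0 × 0.5737/0.8275 = 1068 m²/s², so v = 32.67 m/s.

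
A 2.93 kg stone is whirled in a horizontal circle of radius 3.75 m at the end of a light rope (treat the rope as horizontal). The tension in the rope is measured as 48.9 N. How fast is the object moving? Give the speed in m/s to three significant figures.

T = m v²/r ⇒ v = √(T r / m) = √(48.9 × 3.75 / 2.93) = √62.59 = 7.911 m/s.

7.91 m/s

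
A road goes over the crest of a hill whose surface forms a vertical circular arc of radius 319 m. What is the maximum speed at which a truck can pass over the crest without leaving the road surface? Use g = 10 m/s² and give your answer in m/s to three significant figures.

56.5 m/s

At the crest the centre of the circle is below the truck, so the net downward (centripetal) force is mg − N = mv²/r.
The truck leaves the road when N → 0, giving v_max = √(g r) = √(10.0 × 319) = 56.48 m/s.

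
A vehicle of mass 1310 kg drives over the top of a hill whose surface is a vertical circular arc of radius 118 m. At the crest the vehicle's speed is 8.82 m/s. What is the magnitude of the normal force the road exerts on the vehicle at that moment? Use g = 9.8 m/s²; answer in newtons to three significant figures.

At the crest the centripetal acceleration points downward (toward the centre of the arc), so mg − N = mv²/r.
N = m(g − v²/r) = 1310 × (9.8 − (8.82)²/118) = 1310 × (9.8 − 0.6593) = 1310 × 9.141 = 11970 N.

12000 N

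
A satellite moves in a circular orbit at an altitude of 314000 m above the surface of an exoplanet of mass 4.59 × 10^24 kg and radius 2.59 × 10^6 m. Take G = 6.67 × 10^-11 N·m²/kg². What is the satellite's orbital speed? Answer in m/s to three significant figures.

Orbital radius r = R + h = 2.59 × 10^6 + 314000 = 2.904 × 10^6 m.
Gravity supplies the centripetal force: G M m / r² = m v² / r, so v = √(GM/r).
v = √(6.67 × 10^-11 × 4.59 × 10^24 / 2.904 × 10^6) = √(1.054 × 10^8) = 10270 m/s.

10300 m/s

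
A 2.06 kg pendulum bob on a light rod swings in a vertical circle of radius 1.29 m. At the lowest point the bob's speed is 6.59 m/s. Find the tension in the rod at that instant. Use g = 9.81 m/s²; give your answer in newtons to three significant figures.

89.6 N

At the lowest point, T points up (toward the centre) and the weight mg points down (away from the centre), so the net inward force is T − mg = mv²/r.
T = m(v²/r + g) = 2.06 × ((6.59)²/1.29 + 9.81) = 2.06 × (33.67 + 9.81) = 2.06 × 43.48 = 89.56 N.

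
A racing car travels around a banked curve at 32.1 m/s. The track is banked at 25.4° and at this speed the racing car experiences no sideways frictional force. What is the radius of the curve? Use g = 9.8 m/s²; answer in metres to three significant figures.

Frictionless banking: tanθ = v²/(rg), so r = v²/(g tanθ).
r = (32.1)²/(9.8 × tan 25.4°) = 1030/(9.8 × 0.4748) = 1030/4.653 = 221.4 m.

221 m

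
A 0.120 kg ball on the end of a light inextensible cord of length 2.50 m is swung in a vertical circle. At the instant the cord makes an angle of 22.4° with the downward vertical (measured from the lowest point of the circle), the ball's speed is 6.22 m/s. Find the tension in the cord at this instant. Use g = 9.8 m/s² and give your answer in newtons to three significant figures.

Take the radial direction toward the centre of the circle as positive. The component of the weight along the string toward the centre is −mg cos φ (φ measured from the bottom), so Newton's second law along the string gives T − mg cos φ = m v²/r.
cos 22.4° = 0.9245, so T = m(v²/r + g cos φ) = 0.120 × ((6.22)²/2.50 + 9.8 × 0.9245) = 0.120 × (15.48 + (9.061)) = 0.120 × 24.54 = 2.944 N.

2.94 N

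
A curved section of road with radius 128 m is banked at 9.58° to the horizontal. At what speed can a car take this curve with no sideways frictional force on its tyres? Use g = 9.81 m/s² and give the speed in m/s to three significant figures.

On a frictionless banked curve, N sinθ = mv²/r and N cosθ = mg, so tanθ = v²/(rg).
v = √(r g tanθ) = √(128 × 9.81 × tan 9.58°) = √(128 × 9.81 × 0.1688) = √211.9 = 14.56 m/s.

14.6 m/s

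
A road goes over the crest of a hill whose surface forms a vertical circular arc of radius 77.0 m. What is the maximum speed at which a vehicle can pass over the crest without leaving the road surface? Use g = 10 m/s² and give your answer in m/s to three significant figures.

27.7 m/s

At the crest the centre of the circle is below the vehicle, so the net downward (centripetal) force is mg − N = mv²/r.
The vehicle leaves the road when N → 0, giving v_max = √(g r) = √(10.0 × 77.0) = 27.75 m/s.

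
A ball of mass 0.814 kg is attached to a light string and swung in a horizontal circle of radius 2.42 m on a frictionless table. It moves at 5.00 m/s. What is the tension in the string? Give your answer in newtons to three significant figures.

The tension is the only horizontal force, so it supplies the full centripetal force: T = m v²/r = 0.814 × (5.000)²/2.42 = 0.814 × 25.00/2.42 = 8.409 N.

8.41 N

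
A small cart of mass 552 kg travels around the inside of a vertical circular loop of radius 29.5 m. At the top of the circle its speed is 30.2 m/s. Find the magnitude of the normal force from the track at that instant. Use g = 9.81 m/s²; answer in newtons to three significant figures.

At the top, both N and the weight mg point inward (toward the centre), so N + mg = mv²/r.
N = m(v²/r − g) = 552 × ((30.2)²/29.5 − 9.81) = 552 × (30.92 − 9.81) = 552 × 21.11 = 11650 N.

11700 N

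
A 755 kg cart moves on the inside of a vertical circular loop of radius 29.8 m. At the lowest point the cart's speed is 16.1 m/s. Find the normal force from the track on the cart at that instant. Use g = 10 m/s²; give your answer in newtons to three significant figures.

14100 N

At the lowest point, N points up (toward the centre) and the weight mg points down (away from the centre), so the net inward force is N − mg = mv²/r.
N = m(v²/r + g) = 755 × ((16.1)²/29.8 + 10.0) = 755 × (8.698 + 10.0) = 755 × 18.70 = 14120 N.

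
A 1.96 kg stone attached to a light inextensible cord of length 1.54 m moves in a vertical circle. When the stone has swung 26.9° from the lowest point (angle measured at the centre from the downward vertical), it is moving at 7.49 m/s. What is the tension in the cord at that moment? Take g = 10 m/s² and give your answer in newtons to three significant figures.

Take the radial direction toward the centre of the circle as positive. The component of the weight along the string toward the centre is −mg cos φ (φ measured from the bottom), so Newton's second law along the string gives T − mg cos φ = m v²/r.
cos 26.9° = 0.8918, so T = m(v²/r + g cos φ) = 1.96 × ((7.49)²/1.54 + 10.0 × 0.8918) = 1.96 × (36.43 + (8.918)) = 1.96 × 45.35 = 88.88 N.

88.9 N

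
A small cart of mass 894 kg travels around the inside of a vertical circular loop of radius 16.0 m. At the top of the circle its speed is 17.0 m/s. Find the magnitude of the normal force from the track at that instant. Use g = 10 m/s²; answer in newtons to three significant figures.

At the top, both N and the weight mg point inward (toward the centre), so N + mg = mv²/r.
N = m(v²/r − g) = 894 × ((17.0)²/16.0 − 10.0) = 894 × (18.06 − 10.0) = 894 × 8.062 = 7208 N.

7210 N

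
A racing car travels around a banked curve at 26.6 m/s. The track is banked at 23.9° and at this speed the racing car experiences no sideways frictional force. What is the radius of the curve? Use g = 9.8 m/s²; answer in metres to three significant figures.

Frictionless banking: tanθ = v²/(rg), so r = v²/(g tanθ).
r = (26.6)²/(9.8 × tan 23.9°) = 707.6/(9.8 × 0.4431) = 707.6/4.343 = 162.9 m.

163 m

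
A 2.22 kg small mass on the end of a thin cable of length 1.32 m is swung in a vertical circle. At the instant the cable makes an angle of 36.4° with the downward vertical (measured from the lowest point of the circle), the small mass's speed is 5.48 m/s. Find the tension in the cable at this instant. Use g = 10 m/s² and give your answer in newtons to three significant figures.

68.4 N

Take the radial direction toward the centre of the circle as positive. The component of the weight along the string toward the centre is −mg cos φ (φ measured from the bottom), so Newton's second law along the string gives T − mg cos φ = m v²/r.
cos 36.4° = 0.8049, so T = m(v²/r + g cos φ) = 2.22 × ((5.48)²/1.32 + 10.0 × 0.8049) = 2.22 × (22.75 + (8.049)) = 2.22 × 30.80 = 68.37 N.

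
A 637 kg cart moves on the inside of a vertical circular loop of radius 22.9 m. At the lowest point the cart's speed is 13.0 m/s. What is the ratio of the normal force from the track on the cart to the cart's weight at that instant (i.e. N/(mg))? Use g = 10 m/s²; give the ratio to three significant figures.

At the bottom, N − mg = mv²/r, so N = m(v²/r + g) and N/(mg) = v²/(rg) + 1 = (13.0)²/(22.9 × 10.0) + 1 = 0.7380 + 1 = 1.738.

1.74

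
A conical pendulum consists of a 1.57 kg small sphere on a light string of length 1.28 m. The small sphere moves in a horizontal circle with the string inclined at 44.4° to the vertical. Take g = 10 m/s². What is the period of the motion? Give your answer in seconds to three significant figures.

1.90 s

r = L sinθ = 0.8956 m. From T sinθ = mω²r and T cosθ = mg: tanθ = ω²r/g, so ω² = g tanθ / r = g/(L cosθ).
ω = √(g/(L cosθ)) = √(10.0/(1.28 × 0.7145)) = √10.93 = 3.307 rad/s.
Period = 2π/ω = 1.900 s.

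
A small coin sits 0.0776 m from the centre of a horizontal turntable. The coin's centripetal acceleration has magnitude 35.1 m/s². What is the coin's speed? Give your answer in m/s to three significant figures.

1.65 m/s

a_c = v²/r ⇒ v = √(a_c · r) = √(35.1 × 0.0776) = √2.724 = 1.650 m/s.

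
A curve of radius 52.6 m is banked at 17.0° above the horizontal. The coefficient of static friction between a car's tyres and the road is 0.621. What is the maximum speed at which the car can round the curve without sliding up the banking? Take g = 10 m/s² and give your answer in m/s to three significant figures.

At the maximum speed, friction acts down the slope at its limiting value f = μN. Radially (horizontal, toward centre): N sinθ + μN cosθ = mv²/r. Vertically: N cosθ − μN sinθ = mg.
Dividing: v² = r g (sinθ + μcosθ)/(cosθ − μsinθ).
sinθ + μcosθ = 0.2924 + 0.621×0.9563 = 0.8862; cosθ − μsinθ = 0.9563 − 0.621×0.2924 = 0.7747.
v² = 52.6 × 10.0 × 0.8862/0.7747 = 601.7 m²/s², so v = 24.53 m/s.

24.5 m/s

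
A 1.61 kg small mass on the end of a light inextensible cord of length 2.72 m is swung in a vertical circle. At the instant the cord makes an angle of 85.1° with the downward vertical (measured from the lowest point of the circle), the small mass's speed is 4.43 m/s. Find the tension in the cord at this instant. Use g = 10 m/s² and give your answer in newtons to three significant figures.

13.0 N

Take the radial direction toward the centre of the circle as positive. The component of the weight along the string toward the centre is −mg cos φ (φ measured from the bottom), so Newton's second law along the string gives T − mg cos φ = m v²/r.
cos 85.1° = 0.08542, so T = m(v²/r + g cos φ) = 1.61 × ((4.43)²/2.72 + 10.0 × 0.08542) = 1.61 × (7.215 + (0.8542)) = 1.61 × 8.069 = 12.99 N.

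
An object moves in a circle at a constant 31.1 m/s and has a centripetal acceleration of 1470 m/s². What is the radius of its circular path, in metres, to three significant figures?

a_c = v²/r ⇒ r = v²/a_c = (31.1)²/1470 = 967.2/1470 = 0.6580 m.

0.658 m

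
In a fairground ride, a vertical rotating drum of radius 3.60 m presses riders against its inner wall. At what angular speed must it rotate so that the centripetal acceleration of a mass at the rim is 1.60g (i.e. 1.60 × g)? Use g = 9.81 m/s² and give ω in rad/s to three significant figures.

2.09 rad/s

Centripetal acceleration a_c = ω²r. Setting ω²r = 1.60g:
ω = √(1.60g / r) = √(1.60 × 9.81 / 3.60) = √4.360 = 2.088 rad/s.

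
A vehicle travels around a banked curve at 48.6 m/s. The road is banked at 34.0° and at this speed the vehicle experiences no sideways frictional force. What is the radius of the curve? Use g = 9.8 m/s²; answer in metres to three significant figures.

357 m

Frictionless banking: tanθ = v²/(rg), so r = v²/(g tanθ).
r = (48.6)²/(9.8 × tan 34.0°) = 2362/(9.8 × 0.6745) = 2362/6.610 = 357.3 m.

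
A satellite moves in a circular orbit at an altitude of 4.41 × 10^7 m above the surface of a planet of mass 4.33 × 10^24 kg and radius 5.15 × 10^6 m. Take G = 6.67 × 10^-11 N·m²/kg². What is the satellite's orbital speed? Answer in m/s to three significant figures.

2420 m/s

Orbital radius r = R + h = 5.15 × 10^6 + 4.41 × 10^7 = 4.925 × 10^7 m.
Gravity supplies the centripetal force: G M m / r² = m v² / r, so v = √(GM/r).
v = √(6.67 × 10^-11 × 4.33 × 10^24 / 4.925 × 10^7) = √(5.864 × 10^6) = 2422 m/s.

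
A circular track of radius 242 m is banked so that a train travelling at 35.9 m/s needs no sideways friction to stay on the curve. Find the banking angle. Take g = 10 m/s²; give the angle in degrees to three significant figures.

For a frictionless banked turn: horizontally N sinθ = mv²/r and vertically N cosθ = mg.
Dividing: tanθ = v²/(r g) = (35.9)²/(242 × 10.0) = 1289/2420 = 0.5326.
θ = arctan(0.5326) = 28.04°.

28.0°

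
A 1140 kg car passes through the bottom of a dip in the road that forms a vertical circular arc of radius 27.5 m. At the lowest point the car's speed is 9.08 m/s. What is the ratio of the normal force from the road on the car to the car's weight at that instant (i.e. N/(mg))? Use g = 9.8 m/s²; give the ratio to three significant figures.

At the bottom, N − mg = mv²/r, so N = m(v²/r + g) and N/(mg) = v²/(rg) + 1 = (9.08)²/(27.5 × 9.8) + 1 = 0.3059 + 1 = 1.306.

1.31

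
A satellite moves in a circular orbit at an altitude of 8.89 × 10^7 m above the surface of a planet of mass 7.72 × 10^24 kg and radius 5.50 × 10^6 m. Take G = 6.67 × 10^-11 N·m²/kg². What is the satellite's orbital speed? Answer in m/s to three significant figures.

Orbital radius r = R + h = 5.50 × 10^6 + 8.89 × 10^7 = 9.440 × 10^7 m.
Gravity supplies the centripetal force: G M m / r² = m v² / r, so v = √(GM/r).
v = √(6.67 × 10^-11 × 7.72 × 10^24 / 9.440 × 10^7) = √(5.455 × 10^6) = 2336 m/s.

2340 m/s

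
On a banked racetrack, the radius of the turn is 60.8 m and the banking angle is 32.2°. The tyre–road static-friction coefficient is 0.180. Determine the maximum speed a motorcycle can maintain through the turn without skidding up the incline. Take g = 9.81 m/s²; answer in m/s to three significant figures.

23.3 m/s

At the maximum speed, friction acts down the slope at its limiting value f = μN. Radially (horizontal, toward centre): N sinθ + μN cosθ = mv²/r. Vertically: N cosθ − μN sinθ = mg.
Dividing: v² = r g (sinθ + μcosθ)/(cosθ − μsinθ).
sinθ + μcosθ = 0.5329 + 0.180×0.8462 = 0.6852; cosθ − μsinθ = 0.8462 − 0.180×0.5329 = 0.7503.
v² = 60.8 × 9.81 × 0.6852/0.7503 = 544.7 m²/s², so v = 23.34 m/s.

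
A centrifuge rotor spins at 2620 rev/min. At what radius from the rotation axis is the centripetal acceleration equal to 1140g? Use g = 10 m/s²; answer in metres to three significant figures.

ω = 2620 rev/min × 2π/60 = 274.4 rad/s.
a_c = ω²r = 1140g ⇒ r = 1140 × 10.0 / (274.4)² = 11400/75280 = 0.1514 m.

0.151 m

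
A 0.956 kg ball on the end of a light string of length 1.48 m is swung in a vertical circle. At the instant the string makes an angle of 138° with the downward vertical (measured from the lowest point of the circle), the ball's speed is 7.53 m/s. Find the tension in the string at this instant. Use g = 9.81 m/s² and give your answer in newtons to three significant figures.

29.7 N

Take the radial direction toward the centre of the circle as positive. The component of the weight along the string toward the centre is −mg cos φ (φ measured from the bottom), so Newton's second law along the string gives T − mg cos φ = m v²/r.
cos 138° = -0.7431, so T = m(v²/r + g cos φ) = 0.956 × ((7.53)²/1.48 + 9.81 × -0.7431) = 0.956 × (38.31 + (-7.290)) = 0.956 × 31.02 = 29.66 N.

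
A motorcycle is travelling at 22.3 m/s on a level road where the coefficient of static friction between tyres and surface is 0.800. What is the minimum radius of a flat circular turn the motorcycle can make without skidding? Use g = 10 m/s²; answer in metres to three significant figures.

62.2 m

At the limit, μ_s m g = m v²/r, so r_min = v²/(μ_s g) = (22.3)²/(0.800 × 10.0) = 497.3/8.000 = 62.16 m.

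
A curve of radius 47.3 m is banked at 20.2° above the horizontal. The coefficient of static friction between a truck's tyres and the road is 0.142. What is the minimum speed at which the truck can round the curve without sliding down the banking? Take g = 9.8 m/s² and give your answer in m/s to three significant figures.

At the minimum speed, friction acts up the slope at its limiting value f = μN. Radially (horizontal, toward centre): N sinθ − μN cosθ = mv²/r. Vertically: N cosθ + μN sinθ = mg.
Dividing: v² = r g (sinθ − μcosθ)/(cosθ + μsinθ).
sinθ − μcosθ = 0.3453 − 0.142×0.9385 = 0.2120; cosθ + μsinθ = 0.9385 + 0.142×0.3453 = 0.9875.
v² = 47.3 × 9.8 × 0.2120/0.9875 = 99.53 m²/s², so v = 9.976 m/s.

9.98 m/s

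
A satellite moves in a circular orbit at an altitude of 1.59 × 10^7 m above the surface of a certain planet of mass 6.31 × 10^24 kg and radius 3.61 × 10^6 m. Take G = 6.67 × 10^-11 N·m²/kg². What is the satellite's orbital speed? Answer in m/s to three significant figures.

Orbital radius r = R + h = 3.61 × 10^6 + 1.59 × 10^7 = 1.951 × 10^7 m.
Gravity supplies the centripetal force: G M m / r² = m v² / r, so v = √(GM/r).
v = √(6.67 × 10^-11 × 6.31 × 10^24 / 1.951 × 10^7) = √(2.157 × 10^7) = 4645 m/s.

4640 m/s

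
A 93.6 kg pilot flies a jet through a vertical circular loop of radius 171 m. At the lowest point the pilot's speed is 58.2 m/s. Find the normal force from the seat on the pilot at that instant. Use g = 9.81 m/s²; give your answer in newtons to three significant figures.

At the lowest point, N points up (toward the centre) and the weight mg points down (away from the centre), so the net inward force is N − mg = mv²/r.
N = m(v²/r + g) = 93.6 × ((58.2)²/171 + 9.81) = 93.6 × (19.81 + 9.81) = 93.6 × 29.62 = 2772 N.

2770 N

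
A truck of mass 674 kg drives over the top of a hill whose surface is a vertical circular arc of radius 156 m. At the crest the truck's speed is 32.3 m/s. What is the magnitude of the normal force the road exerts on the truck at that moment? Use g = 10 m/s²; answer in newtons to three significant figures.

At the crest the centripetal acceleration points downward (toward the centre of the arc), so mg − N = mv²/r.
N = m(g − v²/r) = 674 × (10.0 − (32.3)²/156) = 674 × (10.0 − 6.688) = 674 × 3.312 = 2232 N.

2230 N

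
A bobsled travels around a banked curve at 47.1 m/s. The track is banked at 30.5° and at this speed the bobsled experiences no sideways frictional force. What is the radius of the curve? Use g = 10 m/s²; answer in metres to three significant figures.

Frictionless banking: tanθ = v²/(rg), so r = v²/(g tanθ).
r = (47.1)²/(10.0 × tan 30.5°) = 2218/(10.0 × 0.5890) = 2218/5.890 = 376.6 m.

377 m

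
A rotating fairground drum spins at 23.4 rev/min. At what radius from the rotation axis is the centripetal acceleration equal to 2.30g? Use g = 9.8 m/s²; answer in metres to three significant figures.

ω = 23.4 rev/min × 2π/60 = 2.450 rad/s.
a_c = ω²r = 2.30g ⇒ r = 2.30 × 9.8 / (2.450)² = 22.54/6.005 = 3.754 m.

3.75 m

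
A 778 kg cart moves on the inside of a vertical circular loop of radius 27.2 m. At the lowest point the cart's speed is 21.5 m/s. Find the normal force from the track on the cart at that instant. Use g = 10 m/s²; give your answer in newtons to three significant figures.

21000 N

At the lowest point, N points up (toward the centre) and the weight mg points down (away from the centre), so the net inward force is N − mg = mv²/r.
N = m(v²/r + g) = 778 × ((21.5)²/27.2 + 10.0) = 778 × (16.99 + 10.0) = 778 × 26.99 = 21000 N.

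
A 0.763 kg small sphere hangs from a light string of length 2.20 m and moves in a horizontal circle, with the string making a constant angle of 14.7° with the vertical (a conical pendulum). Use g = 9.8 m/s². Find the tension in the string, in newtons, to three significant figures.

7.73 N

Vertically the bob has no acceleration, so T cosθ = mg.
T = mg/cosθ = 0.763 × 9.8 / cos 14.7° = 7.477/0.9673 = 7.730 N.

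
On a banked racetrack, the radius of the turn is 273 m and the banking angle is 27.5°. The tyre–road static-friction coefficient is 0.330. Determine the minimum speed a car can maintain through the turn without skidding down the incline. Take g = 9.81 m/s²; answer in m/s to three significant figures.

At the minimum speed, friction acts up the slope at its limiting value f = μN. Radially (horizontal, toward centre): N sinθ − μN cosθ = mv²/r. Vertically: N cosθ + μN sinθ = mg.
Dividing: v² = r g (sinθ − μcosθ)/(cosθ + μsinθ).
sinθ − μcosθ = 0.4617 − 0.330×0.8870 = 0.1690; cosθ + μsinθ = 0.8870 + 0.330×0.4617 = 1.039.
v² = 273 × 9.81 × 0.1690/1.039 = 435.5 m²/s², so v = 20.87 m/s.

20.9 m/s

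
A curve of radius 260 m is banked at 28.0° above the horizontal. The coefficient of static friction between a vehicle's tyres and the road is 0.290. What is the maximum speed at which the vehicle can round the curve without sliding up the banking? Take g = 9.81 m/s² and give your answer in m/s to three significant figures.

49.8 m/s

At the maximum speed, friction acts down the slope at its limiting value f = μN. Radially (horizontal, toward centre): N sinθ + μN cosθ = mv²/r. Vertically: N cosθ − μN sinθ = mg.
Dividing: v² = r g (sinθ + μcosθ)/(cosθ − μsinθ).
sinθ + μcosθ = 0.4695 + 0.290×0.8829 = 0.7255; cosθ − μsinθ = 0.8829 − 0.290×0.4695 = 0.7468.
v² = 260 × 9.81 × 0.7255/0.7468 = 2478 m²/s², so v = 49.78 m/s.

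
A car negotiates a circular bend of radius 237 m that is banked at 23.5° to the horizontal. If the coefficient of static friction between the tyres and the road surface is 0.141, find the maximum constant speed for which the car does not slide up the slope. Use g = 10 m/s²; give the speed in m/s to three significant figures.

At the maximum speed, friction acts down the slope at its limiting value f = μN. Radially (horizontal, toward centre): N sinθ + μN cosθ = mv²/r. Vertically: N cosθ − μN sinθ = mg.
Dividing: v² = r g (sinθ + μcosθ)/(cosθ − μsinθ).
sinθ + μcosθ = 0.3987 + 0.141×0.9171 = 0.5281; cosθ − μsinθ = 0.9171 − 0.141×0.3987 = 0.8608.
v² = 237 × 10.0 × 0.5281/0.8608 = 1454 m²/s², so v = 38.13 m/s.

38.1 m/s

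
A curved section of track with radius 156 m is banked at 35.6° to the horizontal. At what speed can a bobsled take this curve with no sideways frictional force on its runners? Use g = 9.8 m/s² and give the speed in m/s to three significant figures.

On a frictionless banked curve, N sinθ = mv²/r and N cosθ = mg, so tanθ = v²/(rg).
v = √(r g tanθ) = √(156 × 9.8 × tan 35.6°) = √(156 × 9.8 × 0.7159) = √1095 = 33.08 m/s.

33.1 m/s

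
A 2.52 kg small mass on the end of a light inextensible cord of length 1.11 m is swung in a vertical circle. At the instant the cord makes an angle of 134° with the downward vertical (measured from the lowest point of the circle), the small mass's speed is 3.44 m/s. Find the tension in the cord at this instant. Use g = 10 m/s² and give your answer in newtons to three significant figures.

Take the radial direction toward the centre of the circle as positive. The component of the weight along the string toward the centre is −mg cos φ (φ measured from the bottom), so Newton's second law along the string gives T − mg cos φ = m v²/r.
cos 134° = -0.6947, so T = m(v²/r + g cos φ) = 2.52 × ((3.44)²/1.11 + 10.0 × -0.6947) = 2.52 × (10.66 + (-6.947)) = 2.52 × 3.714 = 9.360 N.

9.36 N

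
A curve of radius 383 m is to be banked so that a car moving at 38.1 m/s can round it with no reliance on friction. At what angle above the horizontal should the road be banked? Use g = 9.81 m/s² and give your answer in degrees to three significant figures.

21.1°

With no friction, the horizontal component of the normal force provides the centripetal force: N sinθ = mv²/r, while N cosθ = mg vertically.
Dividing: tanθ = v²/(r g) = (38.1)²/(383 × 9.81) = 1452/3757 = 0.3864.
θ = arctan(0.3864) = 21.12°.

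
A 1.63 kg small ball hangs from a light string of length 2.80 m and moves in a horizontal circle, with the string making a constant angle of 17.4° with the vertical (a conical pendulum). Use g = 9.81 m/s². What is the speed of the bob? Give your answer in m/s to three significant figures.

1.60 m/s

The radius of the circle is r = L sinθ = 2.80 × sin 17.4° = 0.8373 m.
Horizontally T sinθ = mv²/r and vertically T cosθ = mg, so tanθ = v²/(rg).
v = √(r g tanθ) = √(0.8373 × 9.81 × 0.3134) = √2.574 = 1.604 m/s.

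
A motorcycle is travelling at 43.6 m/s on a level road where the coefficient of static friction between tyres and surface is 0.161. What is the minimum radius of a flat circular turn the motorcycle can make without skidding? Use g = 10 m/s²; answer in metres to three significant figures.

1180 m

At the limit, μ_s m g = m v²/r, so r_min = v²/(μ_s g) = (43.6)²/(0.161 × 10.0) = 1901/1.610 = 1181 m.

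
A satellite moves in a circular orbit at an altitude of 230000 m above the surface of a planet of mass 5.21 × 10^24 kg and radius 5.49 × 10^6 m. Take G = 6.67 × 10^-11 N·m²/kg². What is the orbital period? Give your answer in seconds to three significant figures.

r = R + h = 5.49 × 10^6 + 230000 = 5.720 × 10^6 m. Gravity provides the centripetal force: G M m / r² = m v² / r ⇒ v = √(GM/r) = 7794 m/s.
T = 2πr/v = 2π × 5.720 × 10^6 / 7794 = 4611 s.

4610 s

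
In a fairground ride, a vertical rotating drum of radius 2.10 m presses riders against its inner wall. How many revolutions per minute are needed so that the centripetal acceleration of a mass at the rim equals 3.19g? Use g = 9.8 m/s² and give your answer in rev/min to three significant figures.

36.8 rev/min

Require ω²r = 3.19g, so ω = √(3.19 × 9.8/2.10) = 3.858 rad/s.
In rev/min: ω × 60/(2π) = 3.858 × 60/(2π) = 36.84 rev/min.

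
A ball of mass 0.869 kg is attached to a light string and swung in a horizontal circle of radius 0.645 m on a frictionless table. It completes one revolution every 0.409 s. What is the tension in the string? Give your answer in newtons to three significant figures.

132 N

v = 2πr/T = 2π × 0.645/0.409 = 9.909 m/s.
The tension is the only horizontal force, so it supplies the full centripetal force: T = m v²/r = 0.869 × (9.909)²/0.645 = 0.869 × 98.18/0.645 = 132.3 N.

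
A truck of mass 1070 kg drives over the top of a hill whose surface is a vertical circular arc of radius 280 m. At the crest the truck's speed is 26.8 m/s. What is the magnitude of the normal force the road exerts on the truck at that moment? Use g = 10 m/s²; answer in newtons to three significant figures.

7960 N

At the crest the centripetal acceleration points downward (toward the centre of the arc), so mg − N = mv²/r.
N = m(g − v²/r) = 1070 × (10.0 − (26.8)²/280) = 1070 × (10.0 − 2.565) = 1070 × 7.435 = 7955 N.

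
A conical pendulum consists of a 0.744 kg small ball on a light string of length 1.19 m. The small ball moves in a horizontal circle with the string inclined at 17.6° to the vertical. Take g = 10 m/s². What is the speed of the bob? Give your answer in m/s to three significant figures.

1.07 m/s

The radius of the circle is r = L sinθ = 1.19 × sin 17.6° = 0.3598 m.
Horizontally T sinθ = mv²/r and vertically T cosθ = mg, so tanθ = v²/(rg).
v = √(r g tanθ) = √(0.3598 × 10.0 × 0.3172) = √1.141 = 1.068 m/s.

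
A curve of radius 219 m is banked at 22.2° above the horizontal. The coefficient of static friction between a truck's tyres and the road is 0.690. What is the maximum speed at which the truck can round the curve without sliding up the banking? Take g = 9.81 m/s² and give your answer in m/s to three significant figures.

57.3 m/s

At the maximum speed, friction acts down the slope at its limiting value f = μN. Radially (horizontal, toward centre): N sinθ + μN cosθ = mv²/r. Vertically: N cosθ − μN sinθ = mg.
Dividing: v² = r g (sinθ + μcosθ)/(cosθ − μsinθ).
sinθ + μcosθ = 0.3778 + 0.690×0.9259 = 1.017; cosθ − μsinθ = 0.9259 − 0.690×0.3778 = 0.6652.
v² = 219 × 9.81 × 1.017/0.6652 = 3284 m²/s², so v = 57.30 m/s.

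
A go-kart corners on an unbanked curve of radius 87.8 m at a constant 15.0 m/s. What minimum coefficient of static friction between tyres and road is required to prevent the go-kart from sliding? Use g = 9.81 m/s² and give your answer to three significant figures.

0.261

Friction provides the centripetal force: μ_s m g = m v²/r, so μ_s = v²/(g r) = (15.00)²/(9.81 × 87.8) = 225.0/861.3 = 0.2612.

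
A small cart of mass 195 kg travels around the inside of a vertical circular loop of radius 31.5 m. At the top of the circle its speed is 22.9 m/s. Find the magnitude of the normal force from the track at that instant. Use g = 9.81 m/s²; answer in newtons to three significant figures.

1330 N

At the top, both N and the weight mg point inward (toward the centre), so N + mg = mv²/r.
N = m(v²/r − g) = 195 × ((22.9)²/31.5 − 9.81) = 195 × (16.65 − 9.81) = 195 × 6.838 = 1333 N.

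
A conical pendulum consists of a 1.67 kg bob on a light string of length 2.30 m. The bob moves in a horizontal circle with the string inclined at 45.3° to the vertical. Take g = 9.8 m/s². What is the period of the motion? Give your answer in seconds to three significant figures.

r = L sinθ = 1.635 m. From T sinθ = mω²r and T cosθ = mg: tanθ = ω²r/g, so ω² = g tanθ / r = g/(L cosθ).
ω = √(g/(L cosθ)) = √(9.8/(2.30 × 0.7034)) = √6.058 = 2.461 rad/s.
Period = 2π/ω = 2.553 s.

2.55 s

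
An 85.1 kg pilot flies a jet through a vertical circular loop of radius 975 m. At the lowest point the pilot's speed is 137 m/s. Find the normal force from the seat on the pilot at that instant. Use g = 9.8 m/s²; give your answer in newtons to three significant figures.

2470 N

At the lowest point, N points up (toward the centre) and the weight mg points down (away from the centre), so the net inward force is N − mg = mv²/r.
N = m(v²/r + g) = 85.1 × ((137)²/975 + 9.8) = 85.1 × (19.25 + 9.8) = 85.1 × 29.05 = 2472 N.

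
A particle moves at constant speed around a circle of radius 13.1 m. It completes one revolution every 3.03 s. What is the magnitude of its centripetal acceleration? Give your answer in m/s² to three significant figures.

56.3 m/s²

v = 2πr/T = 2π × 13.1/3.03 = 27.16 m/s.
a_c = v²/r = (27.16)²/13.1 = 737.9/13.1 = 56.33 m/s².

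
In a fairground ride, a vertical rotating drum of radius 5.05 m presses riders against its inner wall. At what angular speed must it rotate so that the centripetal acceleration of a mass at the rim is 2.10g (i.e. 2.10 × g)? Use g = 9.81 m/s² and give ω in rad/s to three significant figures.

Centripetal acceleration a_c = ω²r. Setting ω²r = 2.10g:
ω = √(2.10g / r) = √(2.10 × 9.81 / 5.05) = √4.079 = 2.020 rad/s.

2.02 rad/s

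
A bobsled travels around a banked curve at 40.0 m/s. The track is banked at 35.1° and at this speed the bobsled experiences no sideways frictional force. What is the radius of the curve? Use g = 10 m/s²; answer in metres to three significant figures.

Frictionless banking: tanθ = v²/(rg), so r = v²/(g tanθ).
r = (40.0)²/(10.0 × tan 35.1°) = 1600/(10.0 × 0.7028) = 1600/7.028 = 227.7 m.

228 m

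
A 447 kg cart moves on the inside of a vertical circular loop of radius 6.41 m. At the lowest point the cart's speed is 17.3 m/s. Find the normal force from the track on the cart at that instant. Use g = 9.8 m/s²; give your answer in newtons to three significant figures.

At the lowest point, N points up (toward the centre) and the weight mg points down (away from the centre), so the net inward force is N − mg = mv²/r.
N = m(v²/r + g) = 447 × ((17.3)²/6.41 + 9.8) = 447 × (46.69 + 9.8) = 447 × 56.49 = 25250 N.

25300 N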